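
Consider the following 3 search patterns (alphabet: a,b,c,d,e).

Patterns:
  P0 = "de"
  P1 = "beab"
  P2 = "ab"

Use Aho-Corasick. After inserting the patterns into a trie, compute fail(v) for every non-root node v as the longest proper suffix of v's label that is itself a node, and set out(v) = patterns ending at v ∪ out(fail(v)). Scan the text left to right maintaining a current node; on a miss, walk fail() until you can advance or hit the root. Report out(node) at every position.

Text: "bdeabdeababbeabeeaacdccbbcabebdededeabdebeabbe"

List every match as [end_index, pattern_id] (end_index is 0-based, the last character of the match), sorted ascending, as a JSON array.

Construct AC machine:
Trie nodes:
  n0 'ε': a→7 b→3 d→1
  n1 'd': e→2
  n2 'de': ·  [P0 ends]
  n3 'b': e→4
  n4 'be': a→5
  n5 'bea': b→6
  n6 'beab': ·  [P1 ends]
  n7 'a': b→8
  n8 'ab': ·  [P2 ends]

Failure links (BFS by depth):
  n1('d'): parent n0 fail=0; on 'd' 0 → fail=0;  out ∅∪∅=∅
  n3('b'): parent n0 fail=0; on 'b' 0 → fail=0;  out ∅∪∅=∅
  n7('a'): parent n0 fail=0; on 'a' 0 → fail=0;  out ∅∪∅=∅
  n2('de'): parent n1 fail=0; on 'e' 0 → fail=0;  out {0}∪∅={0}
  n4('be'): parent n3 fail=0; on 'e' 0 → fail=0;  out ∅∪∅=∅
  n8('ab'): parent n7 fail=0; on 'b' 0 → fail=3;  out {2}∪∅={2}
  n5('bea'): parent n4 fail=0; on 'a' 0 → fail=7;  out ∅∪∅=∅
  n6('beab'): parent n5 fail=7; on 'b' 7 → fail=8;  out {1}∪{2}={1,2}

Run:
pos 0 'b': at 3
pos 1 'd': at 1 ·f
pos 2 'e': at 2  emit P0@[1:2]
pos 3 'a': at 7 ·f
pos 4 'b': at 8  emit P2@[3:4]
pos 5 'd': at 1 ·f
pos 6 'e': at 2  emit P0@[5:6]
pos 7 'a': at 7 ·f
pos 8 'b': at 8  emit P2@[7:8]
pos 9 'a': at 7 ·f
pos 10 'b': at 8  emit P2@[9:10]
pos 11 'b': at 3 ·f
pos 12 'e': at 4
pos 13 'a': at 5
pos 14 'b': at 6  emit P1@[11:14],P2@[13:14]
pos 15 'e': at 4 ·f
pos 16 'e': at 0 ·f
pos 17 'a': at 7
pos 18 'a': at 7 ·f
pos 19 'c': at 0 ·f
pos 20 'd': at 1
pos 21 'c': at 0 ·f
pos 22 'c': at 0
pos 23 'b': at 3
pos 24 'b': at 3 ·f
pos 25 'c': at 0 ·f
pos 26 'a': at 7
pos 27 'b': at 8  emit P2@[26:27]
pos 28 'e': at 4 ·f
pos 29 'b': at 3 ·f
pos 30 'd': at 1 ·f
pos 31 'e': at 2  emit P0@[30:31]
pos 32 'd': at 1 ·f
pos 33 'e': at 2  emit P0@[32:33]
pos 34 'd': at 1 ·f
pos 35 'e': at 2  emit P0@[34:35]
pos 36 'a': at 7 ·f
pos 37 'b': at 8  emit P2@[36:37]
pos 38 'd': at 1 ·f
pos 39 'e': at 2  emit P0@[38:39]
pos 40 'b': at 3 ·f
pos 41 'e': at 4
pos 42 'a': at 5
pos 43 'b': at 6  emit P1@[40:43],P2@[42:43]
pos 44 'b': at 3 ·f
pos 45 'e': at 4

Matches: [[2,0],[4,2],[6,0],[8,2],[10,2],[14,1],[14,2],[27,2],[31,0],[33,0],[35,0],[37,2],[39,0],[43,1],[43,2]]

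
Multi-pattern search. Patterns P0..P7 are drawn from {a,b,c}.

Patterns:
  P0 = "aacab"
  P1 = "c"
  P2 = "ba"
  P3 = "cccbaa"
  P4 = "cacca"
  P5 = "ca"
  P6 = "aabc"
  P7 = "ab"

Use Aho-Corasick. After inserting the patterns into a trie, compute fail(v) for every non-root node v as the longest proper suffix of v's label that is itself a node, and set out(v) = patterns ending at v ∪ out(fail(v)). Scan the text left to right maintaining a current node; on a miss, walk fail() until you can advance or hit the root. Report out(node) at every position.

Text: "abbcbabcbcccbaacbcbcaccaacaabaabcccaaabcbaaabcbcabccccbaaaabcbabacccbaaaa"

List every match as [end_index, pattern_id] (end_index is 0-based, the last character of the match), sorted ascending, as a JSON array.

Build automaton:
Trie nodes:
  0='ε' goto a→1 b→7 c→6
  1='a' goto a→2 b→20
  2='aa' goto b→18 c→3
  3='aac' goto a→4
  4='aaca' goto b→5
  5='aacab' goto ·  [P0 ends]
  6='c' goto a→14 c→9  [P1 ends]
  7='b' goto a→8
  8='ba' goto ·  [P2 ends]
  9='cc' goto c→10
  10='ccc' goto b→11
  11='cccb' goto a→12
  12='cccba' goto a→13
  13='cccbaa' goto ·  [P3 ends]
  14='ca' goto c→15  [P5 ends]
  15='cac' goto c→16
  16='cacc' goto a→17
  17='cacca' goto ·  [P4 ends]
  18='aab' goto c→19
  19='aabc' goto ·  [P6 ends]
  20='ab' goto ·  [P7 ends]

Failure links (BFS by depth):
  n1('a'): parent n0 fail=0; on 'a' 0 → fail=0;  out ∅∪∅=∅
  n6('c'): parent n0 fail=0; on 'c' 0 → fail=0;  out {1}∪∅={1}
  n7('b'): parent n0 fail=0; on 'b' 0 → fail=0;  out ∅∪∅=∅
  n2('aa'): parent n1 fail=0; on 'a' 0 → fail=1;  out ∅∪∅=∅
  n8('ba'): parent n7 fail=0; on 'a' 0 → fail=1;  out {2}∪∅={2}
  n9('cc'): parent n6 fail=0; on 'c' 0 → fail=6;  out ∅∪{1}={1}
  n14('ca'): parent n6 fail=0; on 'a' 0 → fail=1;  out {5}∪∅={5}
  n20('ab'): parent n1 fail=0; on 'b' 0 → fail=7;  out {7}∪∅={7}
  n3('aac'): parent n2 fail=1; on 'c' 1→0 → fail=6;  out ∅∪{1}={1}
  n10('ccc'): parent n9 fail=6; on 'c' 6 → fail=9;  out ∅∪{1}={1}
  n15('cac'): parent n14 fail=1; on 'c' 1→0 → fail=6;  out ∅∪{1}={1}
  n18('aab'): parent n2 fail=1; on 'b' 1 → fail=20;  out ∅∪{7}={7}
  n4('aaca'): parent n3 fail=6; on 'a' 6 → fail=14;  out ∅∪{5}={5}
  n11('cccb'): parent n10 fail=9; on 'b' 9→6→0 → fail=7;  out ∅∪∅=∅
  n16('cacc'): parent n15 fail=6; on 'c' 6 → fail=9;  out ∅∪{1}={1}
  n19('aabc'): parent n18 fail=20; on 'c' 20→7→0 → fail=6;  out {6}∪{1}={1,6}
  n5('aacab'): parent n4 fail=14; on 'b' 14→1 → fail=20;  out {0}∪{7}={0,7}
  n12('cccba'): parent n11 fail=7; on 'a' 7 → fail=8;  out ∅∪{2}={2}
  n17('cacca'): parent n16 fail=9; on 'a' 9→6 → fail=14;  out {4}∪{5}={4,5}
  n13('cccbaa'): parent n12 fail=8; on 'a' 8→1 → fail=2;  out {3}∪∅={3}

Run:
pos 0 'a': at 1
pos 1 'b': at 20  ** P7@[0:1]
pos 2 'b': at 7 (via fail)
pos 3 'c': at 6 (via fail)  ** P1@[3:3]
pos 4 'b': at 7 (via fail)
pos 5 'a': at 8  ** P2@[4:5]
pos 6 'b': at 20 (via fail)  ** P7@[5:6]
pos 7 'c': at 6 (via fail)  ** P1@[7:7]
pos 8 'b': at 7 (via fail)
pos 9 'c': at 6 (via fail)  ** P1@[9:9]
pos 10 'c': at 9  ** P1@[10:10]
pos 11 'c': at 10  ** P1@[11:11]
pos 12 'b': at 11
pos 13 'a': at 12  ** P2@[12:13]
pos 14 'a': at 13  ** P3@[9:14]
pos 15 'c': at 3 (via fail)  ** P1@[15:15]
pos 16 'b': at 7 (via fail)
pos 17 'c': at 6 (via fail)  ** P1@[17:17]
pos 18 'b': at 7 (via fail)
pos 19 'c': at 6 (via fail)  ** P1@[19:19]
pos 20 'a': at 14  ** P5@[19:20]
pos 21 'c': at 15  ** P1@[21:21]
pos 22 'c': at 16  ** P1@[22:22]
pos 23 'a': at 17  ** P4@[19:23],P5@[22:23]
pos 24 'a': at 2 (via fail)
pos 25 'c': at 3  ** P1@[25:25]
pos 26 'a': at 4  ** P5@[25:26]
pos 27 'a': at 2 (via fail)
pos 28 'b': at 18  ** P7@[27:28]
pos 29 'a': at 8 (via fail)  ** P2@[28:29]
pos 30 'a': at 2 (via fail)
pos 31 'b': at 18  ** P7@[30:31]
pos 32 'c': at 19  ** P1@[32:32],P6@[29:32]
pos 33 'c': at 9 (via fail)  ** P1@[33:33]
pos 34 'c': at 10  ** P1@[34:34]
pos 35 'a': at 14 (via fail)  ** P5@[34:35]
pos 36 'a': at 2 (via fail)
pos 37 'a': at 2 (via fail)
pos 38 'b': at 18  ** P7@[37:38]
pos 39 'c': at 19  ** P1@[39:39],P6@[36:39]
pos 40 'b': at 7 (via fail)
pos 41 'a': at 8  ** P2@[40:41]
pos 42 'a': at 2 (via fail)
pos 43 'a': at 2 (via fail)
pos 44 'b': at 18  ** P7@[43:44]
pos 45 'c': at 19  ** P1@[45:45],P6@[42:45]
pos 46 'b': at 7 (via fail)
pos 47 'c': at 6 (via fail)  ** P1@[47:47]
pos 48 'a': at 14  ** P5@[47:48]
pos 49 'b': at 20 (via fail)  ** P7@[48:49]
pos 50 'c': at 6 (via fail)  ** P1@[50:50]
pos 51 'c': at 9  ** P1@[51:51]
pos 52 'c': at 10  ** P1@[52:52]
pos 53 'c': at 10 (via fail)  ** P1@[53:53]
pos 54 'b': at 11
pos 55 'a': at 12  ** P2@[54:55]
pos 56 'a': at 13  ** P3@[51:56]
pos 57 'a': at 2 (via fail)
pos 58 'a': at 2 (via fail)
pos 59 'b': at 18  ** P7@[58:59]
pos 60 'c': at 19  ** P1@[60:60],P6@[57:60]
pos 61 'b': at 7 (via fail)
pos 62 'a': at 8  ** P2@[61:62]
pos 63 'b': at 20 (via fail)  ** P7@[62:63]
pos 64 'a': at 8 (via fail)  ** P2@[63:64]
pos 65 'c': at 6 (via fail)  ** P1@[65:65]
pos 66 'c': at 9  ** P1@[66:66]
pos 67 'c': at 10  ** P1@[67:67]
pos 68 'b': at 11
pos 69 'a': at 12  ** P2@[68:69]
pos 70 'a': at 13  ** P3@[65:70]
pos 71 'a': at 2 (via fail)
pos 72 'a': at 2 (via fail)

Matches: [[1,7],[3,1],[5,2],[6,7],[7,1],[9,1],[10,1],[11,1],[13,2],[14,3],[15,1],[17,1],[19,1],[20,5],[21,1],[22,1],[23,4],[23,5],[25,1],[26,5],[28,7],[29,2],[31,7],[32,1],[32,6],[33,1],[34,1],[35,5],[38,7],[39,1],[39,6],[41,2],[44,7],[45,1],[45,6],[47,1],[48,5],[49,7],[50,1],[51,1],[52,1],[53,1],[55,2],[56,3],[59,7],[60,1],[60,6],[62,2],[63,7],[64,2],[65,1],[66,1],[67,1],[69,2],[70,3]]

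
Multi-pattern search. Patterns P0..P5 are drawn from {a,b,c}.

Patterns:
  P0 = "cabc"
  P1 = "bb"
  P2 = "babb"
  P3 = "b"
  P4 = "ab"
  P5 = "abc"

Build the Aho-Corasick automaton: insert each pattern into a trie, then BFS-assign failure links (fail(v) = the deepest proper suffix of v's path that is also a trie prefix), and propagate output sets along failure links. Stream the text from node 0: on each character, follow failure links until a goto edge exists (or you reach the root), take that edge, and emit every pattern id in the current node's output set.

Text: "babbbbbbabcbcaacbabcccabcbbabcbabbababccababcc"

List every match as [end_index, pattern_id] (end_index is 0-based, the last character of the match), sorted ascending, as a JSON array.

Construct AC machine:
Trie nodes:
  n0 'ε': a→10 b→5 c→1
  n1 'c': a→2
  n2 'ca': b→3
  n3 'cab': c→4
  n4 'cabc': ·  [P0 ends]
  n5 'b': a→7 b→6  [P3 ends]
  n6 'bb': ·  [P1 ends]
  n7 'ba': b→8
  n8 'bab': b→9
  n9 'babb': ·  [P2 ends]
  n10 'a': b→11
  n11 'ab': c→12  [P4 ends]
  n12 'abc': ·  [P5 ends]

BFS fail/out derivation:
  n1('c'): parent n0 fail=0; on 'c' 0 → fail=0;  out ∅∪∅=∅
  n5('b'): parent n0 fail=0; on 'b' 0 → fail=0;  out {3}∪∅={3}
  n10('a'): parent n0 fail=0; on 'a' 0 → fail=0;  out ∅∪∅=∅
  n2('ca'): parent n1 fail=0; on 'a' 0 → fail=10;  out ∅∪∅=∅
  n6('bb'): parent n5 fail=0; on 'b' 0 → fail=5;  out {1}∪{3}={1,3}
  n7('ba'): parent n5 fail=0; on 'a' 0 → fail=10;  out ∅∪∅=∅
  n11('ab'): parent n10 fail=0; on 'b' 0 → fail=5;  out {4}∪{3}={3,4}
  n3('cab'): parent n2 fail=10; on 'b' 10 → fail=11;  out ∅∪{3,4}={3,4}
  n8('bab'): parent n7 fail=10; on 'b' 10 → fail=11;  out ∅∪{3,4}={3,4}
  n12('abc'): parent n11 fail=5; on 'c' 5→0 → fail=1;  out {5}∪∅={5}
  n4('cabc'): parent n3 fail=11; on 'c' 11 → fail=12;  out {0}∪{5}={0,5}
  n9('babb'): parent n8 fail=11; on 'b' 11→5 → fail=6;  out {2}∪{1,3}={1,2,3}

Scan:
pos 0 'b': at 5  → match P3@[0:0]
pos 1 'a': at 7
pos 2 'b': at 8  → match P3@[2:2],P4@[1:2]
pos 3 'b': at 9  → match P1@[2:3],P2@[0:3],P3@[3:3]
pos 4 'b': at 6 (via fail)  → match P1@[3:4],P3@[4:4]
pos 5 'b': at 6 (via fail)  → match P1@[4:5],P3@[5:5]
pos 6 'b': at 6 (via fail)  → match P1@[5:6],P3@[6:6]
pos 7 'b': at 6 (via fail)  → match P1@[6:7],P3@[7:7]
pos 8 'a': at 7 (via fail)
pos 9 'b': at 8  → match P3@[9:9],P4@[8:9]
pos 10 'c': at 12 (via fail)  → match P5@[8:10]
pos 11 'b': at 5 (via fail)  → match P3@[11:11]
pos 12 'c': at 1 (via fail)
pos 13 'a': at 2
pos 14 'a': at 10 (via fail)
pos 15 'c': at 1 (via fail)
pos 16 'b': at 5 (via fail)  → match P3@[16:16]
pos 17 'a': at 7
pos 18 'b': at 8  → match P3@[18:18],P4@[17:18]
pos 19 'c': at 12 (via fail)  → match P5@[17:19]
pos 20 'c': at 1 (via fail)
pos 21 'c': at 1 (via fail)
pos 22 'a': at 2
pos 23 'b': at 3  → match P3@[23:23],P4@[22:23]
pos 24 'c': at 4  → match P0@[21:24],P5@[22:24]
pos 25 'b': at 5 (via fail)  → match P3@[25:25]
pos 26 'b': at 6  → match P1@[25:26],P3@[26:26]
pos 27 'a': at 7 (via fail)
pos 28 'b': at 8  → match P3@[28:28],P4@[27:28]
pos 29 'c': at 12 (via fail)  → match P5@[27:29]
pos 30 'b': at 5 (via fail)  → match P3@[30:30]
pos 31 'a': at 7
pos 32 'b': at 8  → match P3@[32:32],P4@[31:32]
pos 33 'b': at 9  → match P1@[32:33],P2@[30:33],P3@[33:33]
pos 34 'a': at 7 (via fail)
pos 35 'b': at 8  → match P3@[35:35],P4@[34:35]
pos 36 'a': at 7 (via fail)
pos 37 'b': at 8  → match P3@[37:37],P4@[36:37]
pos 38 'c': at 12 (via fail)  → match P5@[36:38]
pos 39 'c': at 1 (via fail)
pos 40 'a': at 2
pos 41 'b': at 3  → match P3@[41:41],P4@[40:41]
pos 42 'a': at 7 (via fail)
pos 43 'b': at 8  → match P3@[43:43],P4@[42:43]
pos 44 'c': at 12 (via fail)  → match P5@[42:44]
pos 45 'c': at 1 (via fail)

Matches: [[0,3],[2,3],[2,4],[3,1],[3,2],[3,3],[4,1],[4,3],[5,1],[5,3],[6,1],[6,3],[7,1],[7,3],[9,3],[9,4],[10,5],[11,3],[16,3],[18,3],[18,4],[19,5],[23,3],[23,4],[24,0],[24,5],[25,3],[26,1],[26,3],[28,3],[28,4],[29,5],[30,3],[32,3],[32,4],[33,1],[33,2],[33,3],[35,3],[35,4],[37,3],[37,4],[38,5],[41,3],[41,4],[43,3],[43,4],[44,5]]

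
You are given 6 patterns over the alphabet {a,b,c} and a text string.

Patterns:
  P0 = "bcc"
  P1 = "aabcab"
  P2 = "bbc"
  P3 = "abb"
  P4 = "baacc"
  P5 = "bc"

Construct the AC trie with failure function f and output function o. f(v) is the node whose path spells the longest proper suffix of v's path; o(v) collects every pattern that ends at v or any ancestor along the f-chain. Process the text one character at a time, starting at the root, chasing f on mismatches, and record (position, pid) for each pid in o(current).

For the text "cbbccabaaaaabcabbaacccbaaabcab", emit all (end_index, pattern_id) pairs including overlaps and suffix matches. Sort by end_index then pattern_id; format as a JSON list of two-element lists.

Construct AC machine:
Trie nodes:
  0='ε' goto a→4 b→1
  1='b' goto a→14 b→10 c→2
  2='bc' goto c→3  [P5 ends]
  3='bcc' goto ·  [P0 ends]
  4='a' goto a→5 b→12
  5='aa' goto b→6
  6='aab' goto c→7
  7='aabc' goto a→8
  8='aabca' goto b→9
  9='aabcab' goto ·  [P1 ends]
  10='bb' goto c→11
  11='bbc' goto ·  [P2 ends]
  12='ab' goto b→13
  13='abb' goto ·  [P3 ends]
  14='ba' goto a→15
  15='baa' goto c→16
  16='baac' goto c→17
  17='baacc' goto ·  [P4 ends]

BFS fail/out derivation:
  n1('b'): parent n0 fail=0; on 'b' 0 → fail=0;  out ∅∪∅=∅
  n4('a'): parent n0 fail=0; on 'a' 0 → fail=0;  out ∅∪∅=∅
  n2('bc'): parent n1 fail=0; on 'c' 0 → fail=0;  out {5}∪∅={5}
  n5('aa'): parent n4 fail=0; on 'a' 0 → fail=4;  out ∅∪∅=∅
  n10('bb'): parent n1 fail=0; on 'b' 0 → fail=1;  out ∅∪∅=∅
  n12('ab'): parent n4 fail=0; on 'b' 0 → fail=1;  out ∅∪∅=∅
  n14('ba'): parent n1 fail=0; on 'a' 0 → fail=4;  out ∅∪∅=∅
  n3('bcc'): parent n2 fail=0; on 'c' 0 → fail=0;  out {0}∪∅={0}
  n6('aab'): parent n5 fail=4; on 'b' 4 → fail=12;  out ∅∪∅=∅
  n11('bbc'): parent n10 fail=1; on 'c' 1 → fail=2;  out {2}∪{5}={2,5}
  n13('abb'): parent n12 fail=1; on 'b' 1 → fail=10;  out {3}∪∅={3}
  n15('baa'): parent n14 fail=4; on 'a' 4 → fail=5;  out ∅∪∅=∅
  n7('aabc'): parent n6 fail=12; on 'c' 12→1 → fail=2;  out ∅∪{5}={5}
  n16('baac'): parent n15 fail=5; on 'c' 5→4→0 → fail=0;  out ∅∪∅=∅
  n8('aabca'): parent n7 fail=2; on 'a' 2→0 → fail=4;  out ∅∪∅=∅
  n17('baacc'): parent n16 fail=0; on 'c' 0 → fail=0;  out {4}∪∅={4}
  n9('aabcab'): parent n8 fail=4; on 'b' 4 → fail=12;  out {1}∪∅={1}

Text stream:
pos 0 'c': at 0
pos 1 'b': at 1
pos 2 'b': at 10
pos 3 'c': at 11  → match P2@[1:3],P5@[2:3]
pos 4 'c': at 3 ·f  → match P0@[2:4]
pos 5 'a': at 4 ·f
pos 6 'b': at 12
pos 7 'a': at 14 ·f
pos 8 'a': at 15
pos 9 'a': at 5 ·f
pos 10 'a': at 5 ·f
pos 11 'a': at 5 ·f
pos 12 'b': at 6
pos 13 'c': at 7  → match P5@[12:13]
pos 14 'a': at 8
pos 15 'b': at 9  → match P1@[10:15]
pos 16 'b': at 13 ·f  → match P3@[14:16]
pos 17 'a': at 14 ·f
pos 18 'a': at 15
pos 19 'c': at 16
pos 20 'c': at 17  → match P4@[16:20]
pos 21 'c': at 0 ·f
pos 22 'b': at 1
pos 23 'a': at 14
pos 24 'a': at 15
pos 25 'a': at 5 ·f
pos 26 'b': at 6
pos 27 'c': at 7  → match P5@[26:27]
pos 28 'a': at 8
pos 29 'b': at 9  → match P1@[24:29]

Matches: [[3,2],[3,5],[4,0],[13,5],[15,1],[16,3],[20,4],[27,5],[29,1]]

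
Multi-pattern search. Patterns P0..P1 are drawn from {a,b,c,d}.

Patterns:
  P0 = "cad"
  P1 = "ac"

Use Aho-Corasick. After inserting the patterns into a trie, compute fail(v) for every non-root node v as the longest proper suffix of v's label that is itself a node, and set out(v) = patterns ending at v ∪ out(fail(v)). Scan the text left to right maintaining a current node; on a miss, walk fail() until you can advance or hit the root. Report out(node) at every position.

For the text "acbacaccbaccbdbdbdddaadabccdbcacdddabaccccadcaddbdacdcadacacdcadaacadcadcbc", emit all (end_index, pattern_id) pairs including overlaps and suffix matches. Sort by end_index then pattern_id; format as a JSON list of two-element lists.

Build automaton:
Trie (insert patterns):
  0='ε' goto a→4 c→1
  1='c' goto a→2
  2='ca' goto d→3
  3='cad' goto ·  [P0 ends]
  4='a' goto c→5
  5='ac' goto ·  [P1 ends]

BFS fail/out derivation:
  n1('c'): parent n0 fail=0; on 'c' 0 → fail=0;  out ∅∪∅=∅
  n4('a'): parent n0 fail=0; on 'a' 0 → fail=0;  out ∅∪∅=∅
  n2('ca'): parent n1 fail=0; on 'a' 0 → fail=4;  out ∅∪∅=∅
  n5('ac'): parent n4 fail=0; on 'c' 0 → fail=1;  out {1}∪∅={1}
  n3('cad'): parent n2 fail=4; on 'd' 4→0 → fail=0;  out {0}∪∅={0}

Run:
pos 0 'a': at 4
pos 1 'c': at 5  → match P1@[0:1]
pos 2 'b': at 0 (fail-walked)
pos 3 'a': at 4
pos 4 'c': at 5  → match P1@[3:4]
pos 5 'a': at 2 (fail-walked)
pos 6 'c': at 5 (fail-walked)  → match P1@[5:6]
pos 7 'c': at 1 (fail-walked)
pos 8 'b': at 0 (fail-walked)
pos 9 'a': at 4
pos 10 'c': at 5  → match P1@[9:10]
pos 11 'c': at 1 (fail-walked)
pos 12 'b': at 0 (fail-walked)
pos 13 'd': at 0
pos 14 'b': at 0
pos 15 'd': at 0
pos 16 'b': at 0
pos 17 'd': at 0
pos 18 'd': at 0
pos 19 'd': at 0
pos 20 'a': at 4
pos 21 'a': at 4 (fail-walked)
pos 22 'd': at 0 (fail-walked)
pos 23 'a': at 4
pos 24 'b': at 0 (fail-walked)
pos 25 'c': at 1
pos 26 'c': at 1 (fail-walked)
pos 27 'd': at 0 (fail-walked)
pos 28 'b': at 0
pos 29 'c': at 1
pos 30 'a': at 2
pos 31 'c': at 5 (fail-walked)  → match P1@[30:31]
pos 32 'd': at 0 (fail-walked)
pos 33 'd': at 0
pos 34 'd': at 0
pos 35 'a': at 4
pos 36 'b': at 0 (fail-walked)
pos 37 'a': at 4
pos 38 'c': at 5  → match P1@[37:38]
pos 39 'c': at 1 (fail-walked)
pos 40 'c': at 1 (fail-walked)
pos 41 'c': at 1 (fail-walked)
pos 42 'a': at 2
pos 43 'd': at 3  → match P0@[41:43]
pos 44 'c': at 1 (fail-walked)
pos 45 'a': at 2
pos 46 'd': at 3  → match P0@[44:46]
pos 47 'd': at 0 (fail-walked)
pos 48 'b': at 0
pos 49 'd': at 0
pos 50 'a': at 4
pos 51 'c': at 5  → match P1@[50:51]
pos 52 'd': at 0 (fail-walked)
pos 53 'c': at 1
pos 54 'a': at 2
pos 55 'd': at 3  → match P0@[53:55]
pos 56 'a': at 4 (fail-walked)
pos 57 'c': at 5  → match P1@[56:57]
pos 58 'a': at 2 (fail-walked)
pos 59 'c': at 5 (fail-walked)  → match P1@[58:59]
pos 60 'd': at 0 (fail-walked)
pos 61 'c': at 1
pos 62 'a': at 2
pos 63 'd': at 3  → match P0@[61:63]
pos 64 'a': at 4 (fail-walked)
pos 65 'a': at 4 (fail-walked)
pos 66 'c': at 5  → match P1@[65:66]
pos 67 'a': at 2 (fail-walked)
pos 68 'd': at 3  → match P0@[66:68]
pos 69 'c': at 1 (fail-walked)
pos 70 'a': at 2
pos 71 'd': at 3  → match P0@[69:71]
pos 72 'c': at 1 (fail-walked)
pos 73 'b': at 0 (fail-walked)
pos 74 'c': at 1

Result: [[1,1],[4,1],[6,1],[10,1],[31,1],[38,1],[43,0],[46,0],[51,1],[55,0],[57,1],[59,1],[63,0],[66,1],[68,0],[71,0]]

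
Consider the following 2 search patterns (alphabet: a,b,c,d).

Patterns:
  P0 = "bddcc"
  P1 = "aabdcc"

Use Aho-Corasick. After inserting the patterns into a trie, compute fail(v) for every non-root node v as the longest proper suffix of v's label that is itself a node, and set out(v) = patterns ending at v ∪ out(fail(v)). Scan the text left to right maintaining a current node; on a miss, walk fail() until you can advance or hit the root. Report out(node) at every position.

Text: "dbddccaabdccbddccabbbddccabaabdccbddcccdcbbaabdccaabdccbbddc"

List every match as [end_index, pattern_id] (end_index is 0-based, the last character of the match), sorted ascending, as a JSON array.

Construct AC machine:
Trie nodes:
  0='ε' goto a→6 b→1
  1='b' goto d→2
  2='bd' goto d→3
  3='bdd' goto c→4
  4='bddc' goto c→5
  5='bddcc' goto ·  [P0 ends]
  6='a' goto a→7
  7='aa' goto b→8
  8='aab' goto d→9
  9='aabd' goto c→10
  10='aabdc' goto c→11
  11='aabdcc' goto ·  [P1 ends]

BFS fail/out derivation:
  n1('b'): parent n0 fail=0; on 'b' 0 → fail=0;  out ∅∪∅=∅
  n6('a'): parent n0 fail=0; on 'a' 0 → fail=0;  out ∅∪∅=∅
  n2('bd'): parent n1 fail=0; on 'd' 0 → fail=0;  out ∅∪∅=∅
  n7('aa'): parent n6 fail=0; on 'a' 0 → fail=6;  out ∅∪∅=∅
  n3('bdd'): parent n2 fail=0; on 'd' 0 → fail=0;  out ∅∪∅=∅
  n8('aab'): parent n7 fail=6; on 'b' 6→0 → fail=1;  out ∅∪∅=∅
  n4('bddc'): parent n3 fail=0; on 'c' 0 → fail=0;  out ∅∪∅=∅
  n9('aabd'): parent n8 fail=1; on 'd' 1 → fail=2;  out ∅∪∅=∅
  n5('bddcc'): parent n4 fail=0; on 'c' 0 → fail=0;  out {0}∪∅={0}
  n10('aabdc'): parent n9 fail=2; on 'c' 2→0 → fail=0;  out ∅∪∅=∅
  n11('aabdcc'): parent n10 fail=0; on 'c' 0 → fail=0;  out {1}∪∅={1}

Text stream:
[0] read 'd'  n0⇒n0
[1] read 'b'  n0⇒n1
[2] read 'd'  n1⇒n2
[3] read 'd'  n2⇒n3
[4] read 'c'  n3⇒n4
[5] read 'c'  n4⇒n5  ** P0@[1:5]
[6] read 'a'  n5⇒n6 ·f
[7] read 'a'  n6⇒n7
[8] read 'b'  n7⇒n8
[9] read 'd'  n8⇒n9
[10] read 'c'  n9⇒n10
[11] read 'c'  n10⇒n11  ** P1@[6:11]
[12] read 'b'  n11⇒n1 ·f
[13] read 'd'  n1⇒n2
[14] read 'd'  n2⇒n3
[15] read 'c'  n3⇒n4
[16] read 'c'  n4⇒n5  ** P0@[12:16]
[17] read 'a'  n5⇒n6 ·f
[18] read 'b'  n6⇒n1 ·f
[19] read 'b'  n1⇒n1 ·f
[20] read 'b'  n1⇒n1 ·f
[21] read 'd'  n1⇒n2
[22] read 'd'  n2⇒n3
[23] read 'c'  n3⇒n4
[24] read 'c'  n4⇒n5  ** P0@[20:24]
[25] read 'a'  n5⇒n6 ·f
[26] read 'b'  n6⇒n1 ·f
[27] read 'a'  n1⇒n6 ·f
[28] read 'a'  n6⇒n7
[29] read 'b'  n7⇒n8
[30] read 'd'  n8⇒n9
[31] read 'c'  n9⇒n10
[32] read 'c'  n10⇒n11  ** P1@[27:32]
[33] read 'b'  n11⇒n1 ·f
[34] read 'd'  n1⇒n2
[35] read 'd'  n2⇒n3
[36] read 'c'  n3⇒n4
[37] read 'c'  n4⇒n5  ** P0@[33:37]
[38] read 'c'  n5⇒n0 ·f
[39] read 'd'  n0⇒n0
[40] read 'c'  n0⇒n0
[41] read 'b'  n0⇒n1
[42] read 'b'  n1⇒n1 ·f
[43] read 'a'  n1⇒n6 ·f
[44] read 'a'  n6⇒n7
[45] read 'b'  n7⇒n8
[46] read 'd'  n8⇒n9
[47] read 'c'  n9⇒n10
[48] read 'c'  n10⇒n11  ** P1@[43:48]
[49] read 'a'  n11⇒n6 ·f
[50] read 'a'  n6⇒n7
[51] read 'b'  n7⇒n8
[52] read 'd'  n8⇒n9
[53] read 'c'  n9⇒n10
[54] read 'c'  n10⇒n11  ** P1@[49:54]
[55] read 'b'  n11⇒n1 ·f
[56] read 'b'  n1⇒n1 ·f
[57] read 'd'  n1⇒n2
[58] read 'd'  n2⇒n3
[59] read 'c'  n3⇒n4

All matches (sorted): [[5,0],[11,1],[16,0],[24,0],[32,1],[37,0],[48,1],[54,1]]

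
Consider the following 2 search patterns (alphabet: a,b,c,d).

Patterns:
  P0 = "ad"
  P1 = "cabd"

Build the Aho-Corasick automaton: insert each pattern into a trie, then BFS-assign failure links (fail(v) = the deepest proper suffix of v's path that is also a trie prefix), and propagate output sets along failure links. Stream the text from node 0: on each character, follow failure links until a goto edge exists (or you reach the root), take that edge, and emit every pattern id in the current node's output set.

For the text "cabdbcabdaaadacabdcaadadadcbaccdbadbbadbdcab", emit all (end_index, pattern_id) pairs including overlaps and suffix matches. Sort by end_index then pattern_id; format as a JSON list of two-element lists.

Build automaton:
Trie (insert patterns):
  0='ε' goto a→1 c→3
  1='a' goto d→2
  2='ad' goto ·  ←P0
  3='c' goto a→4
  4='ca' goto b→5
  5='cab' goto d→6
  6='cabd' goto ·  ←P1

BFS fail/out derivation:
  n1('a'): parent n0 fail=0; on 'a' 0 → fail=0;  out ∅∪∅=∅
  n3('c'): parent n0 fail=0; on 'c' 0 → fail=0;  out ∅∪∅=∅
  n2('ad'): parent n1 fail=0; on 'd' 0 → fail=0;  out {0}∪∅={0}
  n4('ca'): parent n3 fail=0; on 'a' 0 → fail=1;  out ∅∪∅=∅
  n5('cab'): parent n4 fail=1; on 'b' 1→0 → fail=0;  out ∅∪∅=∅
  n6('cabd'): parent n5 fail=0; on 'd' 0 → fail=0;  out {1}∪∅={1}

Run:
[0] read 'c'  n0⇒n3
[1] read 'a'  n3⇒n4
[2] read 'b'  n4⇒n5
[3] read 'd'  n5⇒n6  ** P1@[0:3]
[4] read 'b'  n6⇒n0 (via fail)
[5] read 'c'  n0⇒n3
[6] read 'a'  n3⇒n4
[7] read 'b'  n4⇒n5
[8] read 'd'  n5⇒n6  ** P1@[5:8]
[9] read 'a'  n6⇒n1 (via fail)
[10] read 'a'  n1⇒n1 (via fail)
[11] read 'a'  n1⇒n1 (via fail)
[12] read 'd'  n1⇒n2  ** P0@[11:12]
[13] read 'a'  n2⇒n1 (via fail)
[14] read 'c'  n1⇒n3 (via fail)
[15] read 'a'  n3⇒n4
[16] read 'b'  n4⇒n5
[17] read 'd'  n5⇒n6  ** P1@[14:17]
[18] read 'c'  n6⇒n3 (via fail)
[19] read 'a'  n3⇒n4
[20] read 'a'  n4⇒n1 (via fail)
[21] read 'd'  n1⇒n2  ** P0@[20:21]
[22] read 'a'  n2⇒n1 (via fail)
[23] read 'd'  n1⇒n2  ** P0@[22:23]
[24] read 'a'  n2⇒n1 (via fail)
[25] read 'd'  n1⇒n2  ** P0@[24:25]
[26] read 'c'  n2⇒n3 (via fail)
[27] read 'b'  n3⇒n0 (via fail)
[28] read 'a'  n0⇒n1
[29] read 'c'  n1⇒n3 (via fail)
[30] read 'c'  n3⇒n3 (via fail)
[31] read 'd'  n3⇒n0 (via fail)
[32] read 'b'  n0⇒n0
[33] read 'a'  n0⇒n1
[34] read 'd'  n1⇒n2  ** P0@[33:34]
[35] read 'b'  n2⇒n0 (via fail)
[36] read 'b'  n0⇒n0
[37] read 'a'  n0⇒n1
[38] read 'd'  n1⇒n2  ** P0@[37:38]
[39] read 'b'  n2⇒n0 (via fail)
[40] read 'd'  n0⇒n0
[41] read 'c'  n0⇒n3
[42] read 'a'  n3⇒n4
[43] read 'b'  n4⇒n5

All matches (sorted): [[3,1],[8,1],[12,0],[17,1],[21,0],[23,0],[25,0],[34,0],[38,0]]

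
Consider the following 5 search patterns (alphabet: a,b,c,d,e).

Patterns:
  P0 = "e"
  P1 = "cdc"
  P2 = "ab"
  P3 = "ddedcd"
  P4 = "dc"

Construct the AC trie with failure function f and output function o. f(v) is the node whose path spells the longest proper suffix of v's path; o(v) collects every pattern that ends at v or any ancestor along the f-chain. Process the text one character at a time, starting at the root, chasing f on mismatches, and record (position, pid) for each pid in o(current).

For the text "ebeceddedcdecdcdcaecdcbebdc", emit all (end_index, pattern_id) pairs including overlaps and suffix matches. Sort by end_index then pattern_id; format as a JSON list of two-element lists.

Construct AC machine:
Trie (insert patterns):
  n0 'ε': a→5 c→2 d→7 e→1
  n1 'e': ·  [P0 ends]
  n2 'c': d→3
  n3 'cd': c→4
  n4 'cdc': ·  [P1 ends]
  n5 'a': b→6
  n6 'ab': ·  [P2 ends]
  n7 'd': c→13 d→8
  n8 'dd': e→9
  n9 'dde': d→10
  n10 'dded': c→11
  n11 'ddedc': d→12
  n12 'ddedcd': ·  [P3 ends]
  n13 'dc': ·  [P4 ends]

Failure links (BFS by depth):
  fail(1) 'e': from fail(0)=0 chase 'e': 0 ⇒ 0;  out={0}∪out(0)={0}
  fail(2) 'c': from fail(0)=0 chase 'c': 0 ⇒ 0;  out=∅∪out(0)=∅
  fail(5) 'a': from fail(0)=0 chase 'a': 0 ⇒ 0;  out=∅∪out(0)=∅
  fail(7) 'd': from fail(0)=0 chase 'd': 0 ⇒ 0;  out=∅∪out(0)=∅
  fail(3) 'cd': from fail(2)=0 chase 'd': 0 ⇒ 7;  out=∅∪out(7)=∅
  fail(6) 'ab': from fail(5)=0 chase 'b': 0 ⇒ 0;  out={2}∪out(0)={2}
  fail(8) 'dd': from fail(7)=0 chase 'd': 0 ⇒ 7;  out=∅∪out(7)=∅
  fail(13) 'dc': from fail(7)=0 chase 'c': 0 ⇒ 2;  out={4}∪out(2)={4}
  fail(4) 'cdc': from fail(3)=7 chase 'c': 7 ⇒ 13;  out={1}∪out(13)={1,4}
  fail(9) 'dde': from fail(8)=7 chase 'e': 7→0 ⇒ 1;  out=∅∪out(1)={0}
  fail(10) 'dded': from fail(9)=1 chase 'd': 1→0 ⇒ 7;  out=∅∪out(7)=∅
  fail(11) 'ddedc': from fail(10)=7 chase 'c': 7 ⇒ 13;  out=∅∪out(13)={4}
  fail(12) 'ddedcd': from fail(11)=13 chase 'd': 13→2 ⇒ 3;  out={3}∪out(3)={3}

Run:
i=0 'e': node 0→1  ** P0@[0:0]
i=1 'b': node 1→0 (via fail)
i=2 'e': node 0→1  ** P0@[2:2]
i=3 'c': node 1→2 (via fail)
i=4 'e': node 2→1 (via fail)  ** P0@[4:4]
i=5 'd': node 1→7 (via fail)
i=6 'd': node 7→8
i=7 'e': node 8→9  ** P0@[7:7]
i=8 'd': node 9→10
i=9 'c': node 10→11  ** P4@[8:9]
i=10 'd': node 11→12  ** P3@[5:10]
i=11 'e': node 12→1 (via fail)  ** P0@[11:11]
i=12 'c': node 1→2 (via fail)
i=13 'd': node 2→3
i=14 'c': node 3→4  ** P1@[12:14],P4@[13:14]
i=15 'd': node 4→3 (via fail)
i=16 'c': node 3→4  ** P1@[14:16],P4@[15:16]
i=17 'a': node 4→5 (via fail)
i=18 'e': node 5→1 (via fail)  ** P0@[18:18]
i=19 'c': node 1→2 (via fail)
i=20 'd': node 2→3
i=21 'c': node 3→4  ** P1@[19:21],P4@[20:21]
i=22 'b': node 4→0 (via fail)
i=23 'e': node 0→1  ** P0@[23:23]
i=24 'b': node 1→0 (via fail)
i=25 'd': node 0→7
i=26 'c': node 7→13  ** P4@[25:26]

All matches (sorted): [[0,0],[2,0],[4,0],[7,0],[9,4],[10,3],[11,0],[14,1],[14,4],[16,1],[16,4],[18,0],[21,1],[21,4],[23,0],[26,4]]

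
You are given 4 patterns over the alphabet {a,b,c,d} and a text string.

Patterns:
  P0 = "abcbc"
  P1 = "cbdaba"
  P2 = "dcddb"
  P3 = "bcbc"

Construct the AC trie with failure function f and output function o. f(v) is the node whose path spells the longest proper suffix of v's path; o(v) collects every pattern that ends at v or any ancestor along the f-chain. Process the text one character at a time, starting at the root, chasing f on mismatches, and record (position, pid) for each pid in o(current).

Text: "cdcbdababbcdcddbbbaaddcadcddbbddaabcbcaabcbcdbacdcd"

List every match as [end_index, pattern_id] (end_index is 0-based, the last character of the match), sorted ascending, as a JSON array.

Build:
Trie nodes:
  0='ε' goto a→1 b→17 c→6 d→12
  1='a' goto b→2
  2='ab' goto c→3
  3='abc' goto b→4
  4='abcb' goto c→5
  5='abcbc' goto ·  ←P0
  6='c' goto b→7
  7='cb' goto d→8
  8='cbd' goto a→9
  9='cbda' goto b→10
  10='cbdab' goto a→11
  11='cbdaba' goto ·  ←P1
  12='d' goto c→13
  13='dc' goto d→14
  14='dcd' goto d→15
  15='dcdd' goto b→16
  16='dcddb' goto ·  ←P2
  17='b' goto c→18
  18='bc' goto b→19
  19='bcb' goto c→20
  20='bcbc' goto ·  ←P3

BFS fail/out derivation:
  fail(1) 'a': from fail(0)=0 chase 'a': 0 ⇒ 0;  out=∅∪out(0)=∅
  fail(6) 'c': from fail(0)=0 chase 'c': 0 ⇒ 0;  out=∅∪out(0)=∅
  fail(12) 'd': from fail(0)=0 chase 'd': 0 ⇒ 0;  out=∅∪out(0)=∅
  fail(17) 'b': from fail(0)=0 chase 'b': 0 ⇒ 0;  out=∅∪out(0)=∅
  fail(2) 'ab': from fail(1)=0 chase 'b': 0 ⇒ 17;  out=∅∪out(17)=∅
  fail(7) 'cb': from fail(6)=0 chase 'b': 0 ⇒ 17;  out=∅∪out(17)=∅
  fail(13) 'dc': from fail(12)=0 chase 'c': 0 ⇒ 6;  out=∅∪out(6)=∅
  fail(18) 'bc': from fail(17)=0 chase 'c': 0 ⇒ 6;  out=∅∪out(6)=∅
  fail(3) 'abc': from fail(2)=17 chase 'c': 17 ⇒ 18;  out=∅∪out(18)=∅
  fail(8) 'cbd': from fail(7)=17 chase 'd': 17→0 ⇒ 12;  out=∅∪out(12)=∅
  fail(14) 'dcd': from fail(13)=6 chase 'd': 6→0 ⇒ 12;  out=∅∪out(12)=∅
  fail(19) 'bcb': from fail(18)=6 chase 'b': 6 ⇒ 7;  out=∅∪out(7)=∅
  fail(4) 'abcb': from fail(3)=18 chase 'b': 18 ⇒ 19;  out=∅∪out(19)=∅
  fail(9) 'cbda': from fail(8)=12 chase 'a': 12→0 ⇒ 1;  out=∅∪out(1)=∅
  fail(15) 'dcdd': from fail(14)=12 chase 'd': 12→0 ⇒ 12;  out=∅∪out(12)=∅
  fail(20) 'bcbc': from fail(19)=7 chase 'c': 7→17 ⇒ 18;  out={3}∪out(18)={3}
  fail(5) 'abcbc': from fail(4)=19 chase 'c': 19 ⇒ 20;  out={0}∪out(20)={0,3}
  fail(10) 'cbdab': from fail(9)=1 chase 'b': 1 ⇒ 2;  out=∅∪out(2)=∅
  fail(16) 'dcddb': from fail(15)=12 chase 'b': 12→0 ⇒ 17;  out={2}∪out(17)={2}
  fail(11) 'cbdaba': from fail(10)=2 chase 'a': 2→17→0 ⇒ 1;  out={1}∪out(1)={1}

Scan:
[0] read 'c'  n0⇒n6
[1] read 'd'  n6⇒n12 (via fail)
[2] read 'c'  n12⇒n13
[3] read 'b'  n13⇒n7 (via fail)
[4] read 'd'  n7⇒n8
[5] read 'a'  n8⇒n9
[6] read 'b'  n9⇒n10
[7] read 'a'  n10⇒n11  emit P1@[2:7]
[8] read 'b'  n11⇒n2 (via fail)
[9] read 'b'  n2⇒n17 (via fail)
[10] read 'c'  n17⇒n18
[11] read 'd'  n18⇒n12 (via fail)
[12] read 'c'  n12⇒n13
[13] read 'd'  n13⇒n14
[14] read 'd'  n14⇒n15
[15] read 'b'  n15⇒n16  emit P2@[11:15]
[16] read 'b'  n16⇒n17 (via fail)
[17] read 'b'  n17⇒n17 (via fail)
[18] read 'a'  n17⇒n1 (via fail)
[19] read 'a'  n1⇒n1 (via fail)
[20] read 'd'  n1⇒n12 (via fail)
[21] read 'd'  n12⇒n12 (via fail)
[22] read 'c'  n12⇒n13
[23] read 'a'  n13⇒n1 (via fail)
[24] read 'd'  n1⇒n12 (via fail)
[25] read 'c'  n12⇒n13
[26] read 'd'  n13⇒n14
[27] read 'd'  n14⇒n15
[28] read 'b'  n15⇒n16  emit P2@[24:28]
[29] read 'b'  n16⇒n17 (via fail)
[30] read 'd'  n17⇒n12 (via fail)
[31] read 'd'  n12⇒n12 (via fail)
[32] read 'a'  n12⇒n1 (via fail)
[33] read 'a'  n1⇒n1 (via fail)
[34] read 'b'  n1⇒n2
[35] read 'c'  n2⇒n3
[36] read 'b'  n3⇒n4
[37] read 'c'  n4⇒n5  emit P0@[33:37],P3@[34:37]
[38] read 'a'  n5⇒n1 (via fail)
[39] read 'a'  n1⇒n1 (via fail)
[40] read 'b'  n1⇒n2
[41] read 'c'  n2⇒n3
[42] read 'b'  n3⇒n4
[43] read 'c'  n4⇒n5  emit P0@[39:43],P3@[40:43]
[44] read 'd'  n5⇒n12 (via fail)
[45] read 'b'  n12⇒n17 (via fail)
[46] read 'a'  n17⇒n1 (via fail)
[47] read 'c'  n1⇒n6 (via fail)
[48] read 'd'  n6⇒n12 (via fail)
[49] read 'c'  n12⇒n13
[50] read 'd'  n13⇒n14

Result: [[7,1],[15,2],[28,2],[37,0],[37,3],[43,0],[43,3]]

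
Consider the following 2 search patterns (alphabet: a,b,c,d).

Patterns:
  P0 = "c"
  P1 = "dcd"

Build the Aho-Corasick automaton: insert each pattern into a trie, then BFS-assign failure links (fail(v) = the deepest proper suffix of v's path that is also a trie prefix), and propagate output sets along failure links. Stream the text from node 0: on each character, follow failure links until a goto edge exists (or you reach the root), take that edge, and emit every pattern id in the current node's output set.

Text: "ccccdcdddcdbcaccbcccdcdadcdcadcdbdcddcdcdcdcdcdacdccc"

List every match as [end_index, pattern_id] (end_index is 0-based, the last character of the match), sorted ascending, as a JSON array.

Construct AC machine:
Trie (insert patterns):
  0='ε' goto c→1 d→2
  1='c' goto ·  [P0 ends]
  2='d' goto c→3
  3='dc' goto d→4
  4='dcd' goto ·  [P1 ends]

Failure links (BFS by depth):
  fail(1) 'c': from fail(0)=0 chase 'c': 0 ⇒ 0;  out={0}∪out(0)={0}
  fail(2) 'd': from fail(0)=0 chase 'd': 0 ⇒ 0;  out=∅∪out(0)=∅
  fail(3) 'dc': from fail(2)=0 chase 'c': 0 ⇒ 1;  out=∅∪out(1)={0}
  fail(4) 'dcd': from fail(3)=1 chase 'd': 1→0 ⇒ 2;  out={1}∪out(2)={1}

Text stream:
i=0 'c': node 0→1  emit P0@[0:0]
i=1 'c': node 1→1 (fail-walked)  emit P0@[1:1]
i=2 'c': node 1→1 (fail-walked)  emit P0@[2:2]
i=3 'c': node 1→1 (fail-walked)  emit P0@[3:3]
i=4 'd': node 1→2 (fail-walked)
i=5 'c': node 2→3  emit P0@[5:5]
i=6 'd': node 3→4  emit P1@[4:6]
i=7 'd': node 4→2 (fail-walked)
i=8 'd': node 2→2 (fail-walked)
i=9 'c': node 2→3  emit P0@[9:9]
i=10 'd': node 3→4  emit P1@[8:10]
i=11 'b': node 4→0 (fail-walked)
i=12 'c': node 0→1  emit P0@[12:12]
i=13 'a': node 1→0 (fail-walked)
i=14 'c': node 0→1  emit P0@[14:14]
i=15 'c': node 1→1 (fail-walked)  emit P0@[15:15]
i=16 'b': node 1→0 (fail-walked)
i=17 'c': node 0→1  emit P0@[17:17]
i=18 'c': node 1→1 (fail-walked)  emit P0@[18:18]
i=19 'c': node 1→1 (fail-walked)  emit P0@[19:19]
i=20 'd': node 1→2 (fail-walked)
i=21 'c': node 2→3  emit P0@[21:21]
i=22 'd': node 3→4  emit P1@[20:22]
i=23 'a': node 4→0 (fail-walked)
i=24 'd': node 0→2
i=25 'c': node 2→3  emit P0@[25:25]
i=26 'd': node 3→4  emit P1@[24:26]
i=27 'c': node 4→3 (fail-walked)  emit P0@[27:27]
i=28 'a': node 3→0 (fail-walked)
i=29 'd': node 0→2
i=30 'c': node 2→3  emit P0@[30:30]
i=31 'd': node 3→4  emit P1@[29:31]
i=32 'b': node 4→0 (fail-walked)
i=33 'd': node 0→2
i=34 'c': node 2→3  emit P0@[34:34]
i=35 'd': node 3→4  emit P1@[33:35]
i=36 'd': node 4→2 (fail-walked)
i=37 'c': node 2→3  emit P0@[37:37]
i=38 'd': node 3→4  emit P1@[36:38]
i=39 'c': node 4→3 (fail-walked)  emit P0@[39:39]
i=40 'd': node 3→4  emit P1@[38:40]
i=41 'c': node 4→3 (fail-walked)  emit P0@[41:41]
i=42 'd': node 3→4  emit P1@[40:42]
i=43 'c': node 4→3 (fail-walked)  emit P0@[43:43]
i=44 'd': node 3→4  emit P1@[42:44]
i=45 'c': node 4→3 (fail-walked)  emit P0@[45:45]
i=46 'd': node 3→4  emit P1@[44:46]
i=47 'a': node 4→0 (fail-walked)
i=48 'c': node 0→1  emit P0@[48:48]
i=49 'd': node 1→2 (fail-walked)
i=50 'c': node 2→3  emit P0@[50:50]
i=51 'c': node 3→1 (fail-walked)  emit P0@[51:51]
i=52 'c': node 1→1 (fail-walked)  emit P0@[52:52]

All matches (sorted): [[0,0],[1,0],[2,0],[3,0],[5,0],[6,1],[9,0],[10,1],[12,0],[14,0],[15,0],[17,0],[18,0],[19,0],[21,0],[22,1],[25,0],[26,1],[27,0],[30,0],[31,1],[34,0],[35,1],[37,0],[38,1],[39,0],[40,1],[41,0],[42,1],[43,0],[44,1],[45,0],[46,1],[48,0],[50,0],[51,0],[52,0]]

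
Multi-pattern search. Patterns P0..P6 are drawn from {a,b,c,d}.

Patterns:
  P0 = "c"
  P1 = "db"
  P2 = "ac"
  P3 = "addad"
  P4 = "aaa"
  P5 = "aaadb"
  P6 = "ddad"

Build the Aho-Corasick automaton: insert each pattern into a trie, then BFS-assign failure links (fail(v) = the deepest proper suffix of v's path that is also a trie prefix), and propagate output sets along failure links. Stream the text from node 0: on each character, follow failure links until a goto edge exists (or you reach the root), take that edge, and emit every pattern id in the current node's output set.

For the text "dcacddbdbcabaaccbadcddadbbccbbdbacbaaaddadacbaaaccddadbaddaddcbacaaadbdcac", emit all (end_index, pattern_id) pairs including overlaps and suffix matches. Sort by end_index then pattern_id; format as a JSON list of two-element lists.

Build automaton:
Trie (insert patterns):
  n0 'ε': a→4 c→1 d→2
  n1 'c': ·  [P0 ends]
  n2 'd': b→3 d→14
  n3 'db': ·  [P1 ends]
  n4 'a': a→10 c→5 d→6
  n5 'ac': ·  [P2 ends]
  n6 'ad': d→7
  n7 'add': a→8
  n8 'adda': d→9
  n9 'addad': ·  [P3 ends]
  n10 'aa': a→11
  n11 'aaa': d→12  [P4 ends]
  n12 'aaad': b→13
  n13 'aaadb': ·  [P5 ends]
  n14 'dd': a→15
  n15 'dda': d→16
  n16 'ddad': ·  [P6 ends]

Failure links (BFS by depth):
  fail(1) 'c': from fail(0)=0 chase 'c': 0 ⇒ 0;  out={0}∪out(0)={0}
  fail(2) 'd': from fail(0)=0 chase 'd': 0 ⇒ 0;  out=∅∪out(0)=∅
  fail(4) 'a': from fail(0)=0 chase 'a': 0 ⇒ 0;  out=∅∪out(0)=∅
  fail(3) 'db': from fail(2)=0 chase 'b': 0 ⇒ 0;  out={1}∪out(0)={1}
  fail(5) 'ac': from fail(4)=0 chase 'c': 0 ⇒ 1;  out={2}∪out(1)={0,2}
  fail(6) 'ad': from fail(4)=0 chase 'd': 0 ⇒ 2;  out=∅∪out(2)=∅
  fail(10) 'aa': from fail(4)=0 chase 'a': 0 ⇒ 4;  out=∅∪out(4)=∅
  fail(14) 'dd': from fail(2)=0 chase 'd': 0 ⇒ 2;  out=∅∪out(2)=∅
  fail(7) 'add': from fail(6)=2 chase 'd': 2 ⇒ 14;  out=∅∪out(14)=∅
  fail(11) 'aaa': from fail(10)=4 chase 'a': 4 ⇒ 10;  out={4}∪out(10)={4}
  fail(15) 'dda': from fail(14)=2 chase 'a': 2→0 ⇒ 4;  out=∅∪out(4)=∅
  fail(8) 'adda': from fail(7)=14 chase 'a': 14 ⇒ 15;  out=∅∪out(15)=∅
  fail(12) 'aaad': from fail(11)=10 chase 'd': 10→4 ⇒ 6;  out=∅∪out(6)=∅
  fail(16) 'ddad': from fail(15)=4 chase 'd': 4 ⇒ 6;  out={6}∪out(6)={6}
  fail(9) 'addad': from fail(8)=15 chase 'd': 15 ⇒ 16;  out={3}∪out(16)={3,6}
  fail(13) 'aaadb': from fail(12)=6 chase 'b': 6→2 ⇒ 3;  out={5}∪out(3)={1,5}

Run:
i=0 'd': node 0→2
i=1 'c': node 2→1 (via fail)  → match P0@[1:1]
i=2 'a': node 1→4 (via fail)
i=3 'c': node 4→5  → match P0@[3:3],P2@[2:3]
i=4 'd': node 5→2 (via fail)
i=5 'd': node 2→14
i=6 'b': node 14→3 (via fail)  → match P1@[5:6]
i=7 'd': node 3→2 (via fail)
i=8 'b': node 2→3  → match P1@[7:8]
i=9 'c': node 3→1 (via fail)  → match P0@[9:9]
i=10 'a': node 1→4 (via fail)
i=11 'b': node 4→0 (via fail)
i=12 'a': node 0→4
i=13 'a': node 4→10
i=14 'c': node 10→5 (via fail)  → match P0@[14:14],P2@[13:14]
i=15 'c': node 5→1 (via fail)  → match P0@[15:15]
i=16 'b': node 1→0 (via fail)
i=17 'a': node 0→4
i=18 'd': node 4→6
i=19 'c': node 6→1 (via fail)  → match P0@[19:19]
i=20 'd': node 1→2 (via fail)
i=21 'd': node 2→14
i=22 'a': node 14→15
i=23 'd': node 15→16  → match P6@[20:23]
i=24 'b': node 16→3 (via fail)  → match P1@[23:24]
i=25 'b': node 3→0 (via fail)
i=26 'c': node 0→1  → match P0@[26:26]
i=27 'c': node 1→1 (via fail)  → match P0@[27:27]
i=28 'b': node 1→0 (via fail)
i=29 'b': node 0→0
i=30 'd': node 0→2
i=31 'b': node 2→3  → match P1@[30:31]
i=32 'a': node 3→4 (via fail)
i=33 'c': node 4→5  → match P0@[33:33],P2@[32:33]
i=34 'b': node 5→0 (via fail)
i=35 'a': node 0→4
i=36 'a': node 4→10
i=37 'a': node 10→11  → match P4@[35:37]
i=38 'd': node 11→12
i=39 'd': node 12→7 (via fail)
i=40 'a': node 7→8
i=41 'd': node 8→9  → match P3@[37:41],P6@[38:41]
i=42 'a': node 9→4 (via fail)
i=43 'c': node 4→5  → match P0@[43:43],P2@[42:43]
i=44 'b': node 5→0 (via fail)
i=45 'a': node 0→4
i=46 'a': node 4→10
i=47 'a': node 10→11  → match P4@[45:47]
i=48 'c': node 11→5 (via fail)  → match P0@[48:48],P2@[47:48]
i=49 'c': node 5→1 (via fail)  → match P0@[49:49]
i=50 'd': node 1→2 (via fail)
i=51 'd': node 2→14
i=52 'a': node 14→15
i=53 'd': node 15→16  → match P6@[50:53]
i=54 'b': node 16→3 (via fail)  → match P1@[53:54]
i=55 'a': node 3→4 (via fail)
i=56 'd': node 4→6
i=57 'd': node 6→7
i=58 'a': node 7→8
i=59 'd': node 8→9  → match P3@[55:59],P6@[56:59]
i=60 'd': node 9→7 (via fail)
i=61 'c': node 7→1 (via fail)  → match P0@[61:61]
i=62 'b': node 1→0 (via fail)
i=63 'a': node 0→4
i=64 'c': node 4→5  → match P0@[64:64],P2@[63:64]
i=65 'a': node 5→4 (via fail)
i=66 'a': node 4→10
i=67 'a': node 10→11  → match P4@[65:67]
i=68 'd': node 11→12
i=69 'b': node 12→13  → match P1@[68:69],P5@[65:69]
i=70 'd': node 13→2 (via fail)
i=71 'c': node 2→1 (via fail)  → match P0@[71:71]
i=72 'a': node 1→4 (via fail)
i=73 'c': node 4→5  → match P0@[73:73],P2@[72:73]

Result: [[1,0],[3,0],[3,2],[6,1],[8,1],[9,0],[14,0],[14,2],[15,0],[19,0],[23,6],[24,1],[26,0],[27,0],[31,1],[33,0],[33,2],[37,4],[41,3],[41,6],[43,0],[43,2],[47,4],[48,0],[48,2],[49,0],[53,6],[54,1],[59,3],[59,6],[61,0],[64,0],[64,2],[67,4],[69,1],[69,5],[71,0],[73,0],[73,2]]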